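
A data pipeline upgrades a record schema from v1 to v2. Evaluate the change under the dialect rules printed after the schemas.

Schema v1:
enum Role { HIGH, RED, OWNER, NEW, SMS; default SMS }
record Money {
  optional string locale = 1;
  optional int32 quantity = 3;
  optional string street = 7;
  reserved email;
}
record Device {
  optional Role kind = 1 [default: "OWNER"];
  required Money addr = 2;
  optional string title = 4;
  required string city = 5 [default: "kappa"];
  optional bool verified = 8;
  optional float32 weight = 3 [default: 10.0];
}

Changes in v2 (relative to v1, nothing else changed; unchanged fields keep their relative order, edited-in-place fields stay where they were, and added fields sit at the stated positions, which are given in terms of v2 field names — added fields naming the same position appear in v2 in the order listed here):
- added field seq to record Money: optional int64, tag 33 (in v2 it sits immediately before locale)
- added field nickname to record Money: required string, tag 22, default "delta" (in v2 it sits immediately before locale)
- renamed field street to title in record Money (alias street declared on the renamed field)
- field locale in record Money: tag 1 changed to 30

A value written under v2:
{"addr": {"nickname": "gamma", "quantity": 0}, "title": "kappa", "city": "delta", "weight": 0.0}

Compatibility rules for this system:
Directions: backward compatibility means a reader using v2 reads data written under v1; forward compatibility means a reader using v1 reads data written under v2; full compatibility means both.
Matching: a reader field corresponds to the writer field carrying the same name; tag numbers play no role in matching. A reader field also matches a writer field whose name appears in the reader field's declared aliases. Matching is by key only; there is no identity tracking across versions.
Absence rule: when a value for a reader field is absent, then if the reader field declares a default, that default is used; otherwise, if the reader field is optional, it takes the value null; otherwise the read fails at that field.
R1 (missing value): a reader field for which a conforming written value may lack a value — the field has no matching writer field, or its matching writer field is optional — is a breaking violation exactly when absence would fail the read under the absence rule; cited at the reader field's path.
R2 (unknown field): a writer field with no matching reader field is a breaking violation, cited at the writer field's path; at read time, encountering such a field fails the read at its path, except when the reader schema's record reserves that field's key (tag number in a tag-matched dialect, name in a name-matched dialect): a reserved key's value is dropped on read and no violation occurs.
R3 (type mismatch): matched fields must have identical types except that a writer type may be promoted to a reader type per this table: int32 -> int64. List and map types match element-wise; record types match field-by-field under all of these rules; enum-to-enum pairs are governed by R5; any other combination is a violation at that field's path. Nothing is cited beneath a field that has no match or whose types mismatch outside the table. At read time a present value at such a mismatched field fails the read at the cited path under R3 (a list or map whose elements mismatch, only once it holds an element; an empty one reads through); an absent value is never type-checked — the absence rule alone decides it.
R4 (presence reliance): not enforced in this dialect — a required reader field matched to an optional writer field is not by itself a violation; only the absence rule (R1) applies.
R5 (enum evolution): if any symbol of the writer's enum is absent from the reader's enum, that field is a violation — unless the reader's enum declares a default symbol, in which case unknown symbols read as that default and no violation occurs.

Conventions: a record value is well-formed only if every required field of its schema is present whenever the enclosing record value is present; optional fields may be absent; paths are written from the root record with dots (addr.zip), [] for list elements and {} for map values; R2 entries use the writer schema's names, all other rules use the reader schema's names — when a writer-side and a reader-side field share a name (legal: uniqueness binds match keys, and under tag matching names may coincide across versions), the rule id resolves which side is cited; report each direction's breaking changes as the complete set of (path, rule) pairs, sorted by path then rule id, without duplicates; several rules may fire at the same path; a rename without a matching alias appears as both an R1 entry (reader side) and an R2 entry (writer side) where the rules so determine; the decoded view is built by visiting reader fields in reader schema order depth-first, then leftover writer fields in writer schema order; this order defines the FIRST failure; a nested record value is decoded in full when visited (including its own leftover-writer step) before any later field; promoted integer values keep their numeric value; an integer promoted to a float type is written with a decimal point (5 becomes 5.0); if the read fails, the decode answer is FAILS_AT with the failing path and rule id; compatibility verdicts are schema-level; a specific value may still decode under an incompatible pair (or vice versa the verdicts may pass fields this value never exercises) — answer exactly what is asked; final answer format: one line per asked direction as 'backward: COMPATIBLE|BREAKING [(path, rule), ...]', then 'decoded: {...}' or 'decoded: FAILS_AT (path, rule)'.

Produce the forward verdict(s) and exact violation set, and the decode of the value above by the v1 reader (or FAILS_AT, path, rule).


the writer's type comes first in each Device pair
forward on Device — v1 reading data written by v2:
  kind <- kind (Role -> Role, writer optional)
  addr <- addr (Money -> Money, writer required)
  title <- title (string -> string, writer optional)
  city <- city (string -> string, writer required)
  verified <- verified (bool -> bool, writer optional)
  weight <- weight (float32 -> float32, writer optional)
  addr.locale <- addr.locale (string -> string, writer optional)
  addr.quantity <- addr.quantity (int32 -> int32, writer optional)
  addr.street: no writer match
  writer addr.seq: unknown to reader
  writer addr.nickname: unknown to reader
  writer addr.title: unknown to reader
  R2 fires at addr.nickname
  R2 fires at addr.seq
  R2 fires at addr.title
  => forward: BREAKING (3)
decode walk for Device under reader schema v1:
  kind := "OWNER" (no value, default fills)
  addr.locale := null (not supplied -> null)
  addr.quantity := 0
  addr.street := null (not supplied -> null)
  read fails at addr.nickname under R2 (unknown field)
  => FAILS_AT (addr.nickname, R2)
diffs on Device not affecting the asked answer:
  field locale in record Money: tag 1 changed to 30 -> no rule fires on it in Device's dialect; the asked verdict holds

forward: BREAKING [(addr.nickname, R2), (addr.seq, R2), (addr.title, R2)]; decoded: FAILS_AT (addr.nickname, R2)


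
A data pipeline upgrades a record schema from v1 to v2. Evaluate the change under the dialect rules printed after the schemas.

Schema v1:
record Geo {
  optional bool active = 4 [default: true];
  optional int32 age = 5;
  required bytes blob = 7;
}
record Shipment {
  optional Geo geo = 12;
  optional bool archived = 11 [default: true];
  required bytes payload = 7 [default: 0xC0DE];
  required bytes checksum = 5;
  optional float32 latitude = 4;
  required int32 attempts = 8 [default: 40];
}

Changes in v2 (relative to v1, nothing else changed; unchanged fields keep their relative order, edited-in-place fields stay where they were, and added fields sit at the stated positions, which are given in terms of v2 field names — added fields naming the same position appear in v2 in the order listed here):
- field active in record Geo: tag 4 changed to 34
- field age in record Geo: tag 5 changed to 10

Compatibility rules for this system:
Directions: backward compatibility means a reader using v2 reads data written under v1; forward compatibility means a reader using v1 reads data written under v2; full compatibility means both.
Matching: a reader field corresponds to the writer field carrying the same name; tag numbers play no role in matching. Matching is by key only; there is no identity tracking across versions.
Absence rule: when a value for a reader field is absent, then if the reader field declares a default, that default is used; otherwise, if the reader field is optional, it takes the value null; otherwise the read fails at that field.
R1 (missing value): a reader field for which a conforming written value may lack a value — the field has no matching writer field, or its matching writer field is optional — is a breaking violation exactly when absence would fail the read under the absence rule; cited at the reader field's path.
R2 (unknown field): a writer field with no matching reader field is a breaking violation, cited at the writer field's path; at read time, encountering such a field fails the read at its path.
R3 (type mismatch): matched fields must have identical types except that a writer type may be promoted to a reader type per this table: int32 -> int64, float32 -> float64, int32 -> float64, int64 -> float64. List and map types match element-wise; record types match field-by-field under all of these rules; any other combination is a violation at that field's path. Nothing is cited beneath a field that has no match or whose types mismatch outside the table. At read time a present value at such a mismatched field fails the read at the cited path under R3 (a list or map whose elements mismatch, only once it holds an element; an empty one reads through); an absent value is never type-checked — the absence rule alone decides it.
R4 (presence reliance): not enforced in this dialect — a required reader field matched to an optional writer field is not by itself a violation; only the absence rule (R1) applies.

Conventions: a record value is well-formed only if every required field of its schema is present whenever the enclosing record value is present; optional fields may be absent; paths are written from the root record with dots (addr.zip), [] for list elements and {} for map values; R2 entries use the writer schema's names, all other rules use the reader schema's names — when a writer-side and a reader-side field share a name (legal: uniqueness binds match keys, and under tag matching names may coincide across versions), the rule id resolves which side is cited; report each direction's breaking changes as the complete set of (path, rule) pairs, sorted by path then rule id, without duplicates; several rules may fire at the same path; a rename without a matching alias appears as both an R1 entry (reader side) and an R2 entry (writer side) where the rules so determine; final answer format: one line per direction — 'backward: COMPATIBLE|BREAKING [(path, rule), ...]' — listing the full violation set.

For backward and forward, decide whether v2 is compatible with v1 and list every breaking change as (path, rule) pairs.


backward: COMPATIBLE []; forward: COMPATIBLE []

the writer's type comes first in each Shipment pair
backward analysis of Shipment with v2 as reader and v1 as writer:
  geo: paired with writer geo (Geo -> Geo; writer optional)
  archived: paired with writer archived (bool -> bool; writer optional)
  payload: paired with writer payload (bytes -> bytes; writer required)
  checksum: paired with writer checksum (bytes -> bytes; writer required)
  latitude: paired with writer latitude (float32 -> float32; writer optional)
  attempts: paired with writer attempts (int32 -> int32; writer required)
  geo.active: paired with writer geo.active (bool -> bool; writer optional)
  geo.age: paired with writer geo.age (int32 -> int32; writer optional)
  geo.blob: paired with writer geo.blob (bytes -> bytes; writer required)
  => backward verdict for Shipment: COMPATIBLE, no violations
forward analysis of Shipment with v1 as reader and v2 as writer:
  geo: paired with writer geo (Geo -> Geo; writer optional)
  archived: paired with writer archived (bool -> bool; writer optional)
  payload: paired with writer payload (bytes -> bytes; writer required)
  checksum: paired with writer checksum (bytes -> bytes; writer required)
  latitude: paired with writer latitude (float32 -> float32; writer optional)
  attempts: paired with writer attempts (int32 -> int32; writer required)
  geo.active: paired with writer geo.active (bool -> bool; writer optional)
  geo.age: paired with writer geo.age (int32 -> int32; writer optional)
  geo.blob: paired with writer geo.blob (bytes -> bytes; writer required)
  => forward verdict for Shipment: COMPATIBLE, no violations


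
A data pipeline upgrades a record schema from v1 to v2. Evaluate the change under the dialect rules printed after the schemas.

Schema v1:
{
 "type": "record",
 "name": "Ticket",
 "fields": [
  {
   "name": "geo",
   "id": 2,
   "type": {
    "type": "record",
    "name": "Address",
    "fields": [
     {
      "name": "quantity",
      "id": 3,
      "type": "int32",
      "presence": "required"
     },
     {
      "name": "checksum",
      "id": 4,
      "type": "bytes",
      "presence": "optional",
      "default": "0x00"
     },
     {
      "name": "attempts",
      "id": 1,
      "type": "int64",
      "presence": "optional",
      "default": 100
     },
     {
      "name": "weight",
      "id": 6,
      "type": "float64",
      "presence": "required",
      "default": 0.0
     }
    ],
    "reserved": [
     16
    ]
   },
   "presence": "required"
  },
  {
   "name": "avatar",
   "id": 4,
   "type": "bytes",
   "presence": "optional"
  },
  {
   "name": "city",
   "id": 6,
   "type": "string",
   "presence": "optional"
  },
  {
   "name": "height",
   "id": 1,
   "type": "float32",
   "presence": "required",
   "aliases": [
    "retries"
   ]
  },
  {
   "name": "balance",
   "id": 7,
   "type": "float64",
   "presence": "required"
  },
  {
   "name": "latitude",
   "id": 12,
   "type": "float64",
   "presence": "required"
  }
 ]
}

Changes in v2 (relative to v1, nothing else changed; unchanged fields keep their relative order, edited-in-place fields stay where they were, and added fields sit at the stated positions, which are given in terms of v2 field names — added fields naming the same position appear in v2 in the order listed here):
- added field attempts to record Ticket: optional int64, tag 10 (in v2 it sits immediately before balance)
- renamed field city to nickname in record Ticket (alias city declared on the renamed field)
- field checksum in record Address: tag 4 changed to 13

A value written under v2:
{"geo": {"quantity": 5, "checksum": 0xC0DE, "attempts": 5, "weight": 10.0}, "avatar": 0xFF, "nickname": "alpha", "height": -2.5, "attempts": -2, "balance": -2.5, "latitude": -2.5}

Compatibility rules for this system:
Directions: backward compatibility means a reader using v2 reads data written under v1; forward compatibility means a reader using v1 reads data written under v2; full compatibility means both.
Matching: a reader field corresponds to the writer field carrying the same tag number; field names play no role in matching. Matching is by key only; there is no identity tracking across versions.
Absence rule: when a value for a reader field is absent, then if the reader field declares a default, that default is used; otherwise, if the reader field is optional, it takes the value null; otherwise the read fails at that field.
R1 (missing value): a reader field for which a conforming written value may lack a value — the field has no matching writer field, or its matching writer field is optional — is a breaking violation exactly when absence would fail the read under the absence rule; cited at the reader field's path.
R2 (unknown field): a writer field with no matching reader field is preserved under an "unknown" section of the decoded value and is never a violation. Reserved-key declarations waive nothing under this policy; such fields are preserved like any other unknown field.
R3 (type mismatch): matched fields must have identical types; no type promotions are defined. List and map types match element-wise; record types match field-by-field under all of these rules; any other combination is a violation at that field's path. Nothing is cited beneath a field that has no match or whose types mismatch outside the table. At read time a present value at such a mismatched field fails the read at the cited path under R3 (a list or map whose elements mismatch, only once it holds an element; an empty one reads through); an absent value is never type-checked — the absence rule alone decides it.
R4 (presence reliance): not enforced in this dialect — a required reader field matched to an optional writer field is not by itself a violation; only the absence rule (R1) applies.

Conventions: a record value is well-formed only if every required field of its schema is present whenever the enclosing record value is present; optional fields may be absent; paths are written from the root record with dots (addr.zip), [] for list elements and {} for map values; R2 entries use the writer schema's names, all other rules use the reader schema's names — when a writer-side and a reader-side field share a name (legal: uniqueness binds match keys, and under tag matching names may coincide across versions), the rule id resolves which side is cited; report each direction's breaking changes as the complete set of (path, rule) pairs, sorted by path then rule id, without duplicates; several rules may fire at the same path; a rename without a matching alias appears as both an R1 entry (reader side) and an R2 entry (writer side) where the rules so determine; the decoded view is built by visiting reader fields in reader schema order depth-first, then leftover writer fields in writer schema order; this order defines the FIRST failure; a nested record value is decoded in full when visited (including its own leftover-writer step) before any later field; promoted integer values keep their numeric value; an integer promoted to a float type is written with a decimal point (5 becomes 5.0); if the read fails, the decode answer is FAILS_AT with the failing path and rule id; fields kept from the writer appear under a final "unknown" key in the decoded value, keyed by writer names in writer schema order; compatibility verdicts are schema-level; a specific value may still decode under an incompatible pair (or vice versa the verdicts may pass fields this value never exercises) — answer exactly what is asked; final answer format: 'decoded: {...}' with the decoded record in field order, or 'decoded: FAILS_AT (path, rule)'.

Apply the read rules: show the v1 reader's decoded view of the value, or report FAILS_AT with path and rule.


decoded: {"geo": {"quantity": 5, "checksum": 0x00, "attempts": 5, "weight": 10.0, "unknown": {"checksum": 0xC0DE}}, "avatar": 0xFF, "city": "alpha", "height": -2.5, "balance": -2.5, "latitude": -2.5, "unknown": {"attempts": -2}}

the writer's type comes first in each Ticket pair
decode walk for Ticket under reader schema v1:
  geo.quantity := 5
  geo.checksum := 0x00 (no value, default fills)
  geo.attempts := 5
  geo.weight := 10.0
  writer geo.checksum: kept under "unknown"
  avatar := 0xFF
  city := "alpha" (from writer nickname)
  height := -2.5
  balance := -2.5
  latitude := -2.5
  writer attempts: kept under "unknown"
  => decoded: {"geo": {"quantity": 5, "checksum": 0x00, "attempts": 5, "weight": 10.0, "unknown": {"checksum": 0xC0DE}}, "avatar": 0xFF, "city": "alpha", "height": -2.5, "balance": -2.5, "latitude": -2.5, "unknown": {"attempts": -2}}
remaining Ticket differences; none change what is asked:
  renamed field city to nickname in record Ticket (alias city declared on the renamed field) -> fires no rule on Ticket under this dialect and leaves the result unchanged


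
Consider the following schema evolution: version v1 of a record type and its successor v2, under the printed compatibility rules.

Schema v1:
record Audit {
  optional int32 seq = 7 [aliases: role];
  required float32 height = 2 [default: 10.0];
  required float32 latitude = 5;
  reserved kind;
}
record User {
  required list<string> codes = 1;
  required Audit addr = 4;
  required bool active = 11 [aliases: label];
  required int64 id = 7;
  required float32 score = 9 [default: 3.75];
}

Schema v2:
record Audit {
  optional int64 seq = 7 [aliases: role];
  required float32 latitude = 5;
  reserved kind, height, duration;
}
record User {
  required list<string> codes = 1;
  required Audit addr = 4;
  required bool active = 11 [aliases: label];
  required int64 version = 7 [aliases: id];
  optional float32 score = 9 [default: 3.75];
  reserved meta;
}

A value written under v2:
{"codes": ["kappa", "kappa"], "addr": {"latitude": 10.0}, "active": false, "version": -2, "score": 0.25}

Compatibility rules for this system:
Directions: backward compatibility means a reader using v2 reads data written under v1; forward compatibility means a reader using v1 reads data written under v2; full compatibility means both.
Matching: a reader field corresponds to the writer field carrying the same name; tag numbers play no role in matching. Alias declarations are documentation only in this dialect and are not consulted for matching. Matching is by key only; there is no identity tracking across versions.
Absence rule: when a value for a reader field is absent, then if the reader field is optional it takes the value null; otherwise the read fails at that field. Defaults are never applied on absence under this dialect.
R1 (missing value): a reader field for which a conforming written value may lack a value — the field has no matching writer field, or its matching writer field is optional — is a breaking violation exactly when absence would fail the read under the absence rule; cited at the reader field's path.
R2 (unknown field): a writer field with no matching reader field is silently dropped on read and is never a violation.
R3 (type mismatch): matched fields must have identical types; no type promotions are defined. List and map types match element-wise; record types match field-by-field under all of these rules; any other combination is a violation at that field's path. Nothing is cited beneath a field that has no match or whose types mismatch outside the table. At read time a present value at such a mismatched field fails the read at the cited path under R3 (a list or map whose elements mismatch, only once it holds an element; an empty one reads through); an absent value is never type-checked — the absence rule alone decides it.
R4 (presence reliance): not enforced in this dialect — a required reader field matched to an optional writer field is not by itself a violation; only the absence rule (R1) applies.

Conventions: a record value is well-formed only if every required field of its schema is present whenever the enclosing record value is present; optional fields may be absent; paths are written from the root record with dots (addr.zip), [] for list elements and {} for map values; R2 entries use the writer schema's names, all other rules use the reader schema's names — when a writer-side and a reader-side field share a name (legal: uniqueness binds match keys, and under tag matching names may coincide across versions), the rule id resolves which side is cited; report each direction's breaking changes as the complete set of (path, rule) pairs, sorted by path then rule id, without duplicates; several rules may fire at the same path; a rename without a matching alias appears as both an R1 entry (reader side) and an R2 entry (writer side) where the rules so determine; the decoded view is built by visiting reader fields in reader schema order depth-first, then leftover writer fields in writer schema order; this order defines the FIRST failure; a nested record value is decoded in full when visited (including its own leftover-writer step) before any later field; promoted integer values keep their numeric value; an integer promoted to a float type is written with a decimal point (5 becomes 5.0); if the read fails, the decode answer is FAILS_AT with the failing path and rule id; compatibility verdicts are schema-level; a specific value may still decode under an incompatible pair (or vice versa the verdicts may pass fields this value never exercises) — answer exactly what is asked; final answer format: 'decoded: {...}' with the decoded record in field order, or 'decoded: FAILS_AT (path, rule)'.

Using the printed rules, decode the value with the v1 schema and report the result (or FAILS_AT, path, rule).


arrows below run writer -> reader for User
decoding the User value with the v1 reader:
  codes := ["kappa", "kappa"]
  addr.seq := null (absent, optional -> null)
  read fails at addr.height under R1 (no fill)
  => FAILS_AT (addr.height, R1)
the other User changes do not affect what is asked:
  field score in record User: required changed to optional -> changes User's schema-level verdicts only — the decode of this value is the same
  renamed field id to version in record User (alias id declared on the renamed field) -> changes User's schema-level verdicts only — the decode of this value is the same
  field seq in record Audit: type int32 changed to int64 -> changes User's schema-level verdicts only — the decode of this value is the same

decoded: FAILS_AT (addr.height, R1)


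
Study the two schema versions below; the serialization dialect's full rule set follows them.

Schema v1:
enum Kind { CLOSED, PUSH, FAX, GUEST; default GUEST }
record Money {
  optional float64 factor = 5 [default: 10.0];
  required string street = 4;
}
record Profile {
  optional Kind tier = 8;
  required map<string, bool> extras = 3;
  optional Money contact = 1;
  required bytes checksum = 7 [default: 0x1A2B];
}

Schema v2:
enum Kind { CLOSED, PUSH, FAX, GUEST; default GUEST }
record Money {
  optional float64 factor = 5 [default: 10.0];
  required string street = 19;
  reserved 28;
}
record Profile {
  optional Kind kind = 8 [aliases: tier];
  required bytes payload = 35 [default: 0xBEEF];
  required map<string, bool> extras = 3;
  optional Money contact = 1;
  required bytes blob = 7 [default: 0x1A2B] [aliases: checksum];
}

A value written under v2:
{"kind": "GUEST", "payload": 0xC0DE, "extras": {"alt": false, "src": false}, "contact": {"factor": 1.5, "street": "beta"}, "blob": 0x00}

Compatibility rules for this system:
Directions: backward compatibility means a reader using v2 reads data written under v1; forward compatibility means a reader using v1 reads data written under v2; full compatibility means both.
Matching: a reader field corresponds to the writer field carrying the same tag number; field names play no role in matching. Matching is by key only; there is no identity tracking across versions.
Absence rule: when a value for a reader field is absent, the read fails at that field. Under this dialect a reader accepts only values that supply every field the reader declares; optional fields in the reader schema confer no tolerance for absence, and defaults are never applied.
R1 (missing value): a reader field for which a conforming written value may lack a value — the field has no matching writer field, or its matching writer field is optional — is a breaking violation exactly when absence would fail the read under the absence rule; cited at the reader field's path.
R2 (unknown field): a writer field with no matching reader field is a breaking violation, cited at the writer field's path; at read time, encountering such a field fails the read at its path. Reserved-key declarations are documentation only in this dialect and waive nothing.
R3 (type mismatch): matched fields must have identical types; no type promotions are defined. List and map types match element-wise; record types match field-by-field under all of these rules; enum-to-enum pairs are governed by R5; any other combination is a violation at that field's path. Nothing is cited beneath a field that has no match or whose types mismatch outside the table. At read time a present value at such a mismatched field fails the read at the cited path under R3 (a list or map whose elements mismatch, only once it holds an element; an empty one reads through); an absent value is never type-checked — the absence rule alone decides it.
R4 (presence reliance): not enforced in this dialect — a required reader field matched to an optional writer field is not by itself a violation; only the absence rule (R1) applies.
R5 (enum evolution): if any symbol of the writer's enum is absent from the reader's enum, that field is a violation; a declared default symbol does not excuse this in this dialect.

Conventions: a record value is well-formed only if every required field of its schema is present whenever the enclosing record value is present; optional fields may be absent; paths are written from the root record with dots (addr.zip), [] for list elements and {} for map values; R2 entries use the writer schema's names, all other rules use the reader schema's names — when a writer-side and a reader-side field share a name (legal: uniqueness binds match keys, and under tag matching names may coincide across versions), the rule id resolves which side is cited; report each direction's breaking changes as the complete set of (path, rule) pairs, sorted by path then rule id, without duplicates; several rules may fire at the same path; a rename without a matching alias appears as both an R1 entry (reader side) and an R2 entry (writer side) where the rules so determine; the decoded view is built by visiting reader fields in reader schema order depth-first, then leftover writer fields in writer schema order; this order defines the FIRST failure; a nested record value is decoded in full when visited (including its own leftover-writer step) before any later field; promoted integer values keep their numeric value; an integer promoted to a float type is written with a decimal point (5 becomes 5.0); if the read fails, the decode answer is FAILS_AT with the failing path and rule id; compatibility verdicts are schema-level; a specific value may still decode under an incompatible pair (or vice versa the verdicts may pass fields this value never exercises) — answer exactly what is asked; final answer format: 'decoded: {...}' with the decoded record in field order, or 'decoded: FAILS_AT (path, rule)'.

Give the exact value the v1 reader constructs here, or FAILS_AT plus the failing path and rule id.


in Profile below, arrows point writer -> reader
decode walk for Profile under reader schema v1:
  tier := "GUEST" (from writer kind)
  extras := {"alt": false, "src": false}
  contact.factor := 1.5
  read fails at contact.street under R1 (no fill)
  => FAILS_AT (contact.street, R1)
remaining Profile differences; none change what is asked:
  added field payload to record Profile: required bytes, tag 35, default 0xBEEF (in v2 it sits immediately before extras) -> matters for Profile compatibility verdicts, not for this value's decode
  renamed field tier to kind in record Profile (alias tier declared on the renamed field) -> matters for Profile compatibility verdicts, not for this value's decode
  renamed field checksum to blob in record Profile (alias checksum declared on the renamed field) -> inert under this dialect — no rule fires on Profile and the result does not move

decoded: FAILS_AT (contact.street, R1)


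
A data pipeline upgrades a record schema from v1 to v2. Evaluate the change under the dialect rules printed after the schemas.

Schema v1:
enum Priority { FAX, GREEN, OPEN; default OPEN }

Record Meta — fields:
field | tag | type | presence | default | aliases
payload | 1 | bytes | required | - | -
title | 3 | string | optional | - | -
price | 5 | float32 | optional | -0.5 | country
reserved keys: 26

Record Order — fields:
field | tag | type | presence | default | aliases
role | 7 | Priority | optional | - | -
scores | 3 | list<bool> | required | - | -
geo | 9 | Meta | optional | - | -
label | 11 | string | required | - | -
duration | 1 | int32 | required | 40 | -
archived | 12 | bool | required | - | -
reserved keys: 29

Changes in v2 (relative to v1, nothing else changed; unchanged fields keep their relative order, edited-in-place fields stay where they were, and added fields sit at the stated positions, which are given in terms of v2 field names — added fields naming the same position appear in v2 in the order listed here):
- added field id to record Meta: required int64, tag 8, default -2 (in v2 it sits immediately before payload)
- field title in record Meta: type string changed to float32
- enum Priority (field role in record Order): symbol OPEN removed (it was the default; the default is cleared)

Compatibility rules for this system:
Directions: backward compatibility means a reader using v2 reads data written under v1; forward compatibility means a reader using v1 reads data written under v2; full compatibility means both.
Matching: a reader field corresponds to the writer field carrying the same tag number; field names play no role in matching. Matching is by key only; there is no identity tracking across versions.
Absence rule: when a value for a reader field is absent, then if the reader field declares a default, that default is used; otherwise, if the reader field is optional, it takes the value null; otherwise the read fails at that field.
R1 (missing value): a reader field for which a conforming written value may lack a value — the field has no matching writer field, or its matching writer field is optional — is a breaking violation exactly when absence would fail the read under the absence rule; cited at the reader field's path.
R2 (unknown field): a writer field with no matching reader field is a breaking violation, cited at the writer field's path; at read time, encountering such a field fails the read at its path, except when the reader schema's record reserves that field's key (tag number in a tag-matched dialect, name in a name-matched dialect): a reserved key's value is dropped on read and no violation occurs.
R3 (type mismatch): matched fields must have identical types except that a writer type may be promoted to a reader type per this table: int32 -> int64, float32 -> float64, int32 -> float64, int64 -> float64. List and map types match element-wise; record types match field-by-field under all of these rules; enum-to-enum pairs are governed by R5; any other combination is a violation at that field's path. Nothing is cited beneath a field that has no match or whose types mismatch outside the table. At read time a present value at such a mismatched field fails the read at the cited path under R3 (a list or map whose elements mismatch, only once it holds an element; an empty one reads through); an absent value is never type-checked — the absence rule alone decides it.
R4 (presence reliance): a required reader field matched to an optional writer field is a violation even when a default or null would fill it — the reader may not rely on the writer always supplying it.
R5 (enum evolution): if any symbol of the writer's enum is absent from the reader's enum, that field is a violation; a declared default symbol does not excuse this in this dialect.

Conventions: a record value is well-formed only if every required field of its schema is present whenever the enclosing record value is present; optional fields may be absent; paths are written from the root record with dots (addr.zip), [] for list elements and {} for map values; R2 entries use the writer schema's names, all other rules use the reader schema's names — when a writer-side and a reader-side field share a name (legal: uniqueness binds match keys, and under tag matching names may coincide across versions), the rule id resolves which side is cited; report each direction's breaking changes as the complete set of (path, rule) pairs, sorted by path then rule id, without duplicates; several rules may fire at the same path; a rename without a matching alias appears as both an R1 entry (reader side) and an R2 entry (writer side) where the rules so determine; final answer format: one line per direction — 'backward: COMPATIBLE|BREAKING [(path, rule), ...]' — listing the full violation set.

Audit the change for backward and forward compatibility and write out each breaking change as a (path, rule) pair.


backward: BREAKING [(geo.title, R3), (role, R5)]; forward: BREAKING [(geo.id, R2), (geo.title, R3)]

arrows below run writer -> reader for Order
checking backward for Order: reader v2 against writer v1:
  role: Priority -> Priority, writer optional; from role
  scores: list<bool> -> list<bool>, writer required; from scores
  geo: Meta -> Meta, writer optional; from geo
  label: string -> string, writer required; from label
  duration: int32 -> int32, writer required; from duration
  archived: bool -> bool, writer required; from archived
  no writer field matches reader geo.id
  geo.payload: bytes -> bytes, writer required; from geo.payload
  geo.title: string -> float32, writer optional; from geo.title
  geo.price: float32 -> float32, writer optional; from geo.price
  rule R3 violated at geo.title
  rule R5 violated at role
  => 2 violation(s): backward is BREAKING for Order
checking forward for Order: reader v1 against writer v2:
  role: Priority -> Priority, writer optional; from role
  scores: list<bool> -> list<bool>, writer required; from scores
  geo: Meta -> Meta, writer optional; from geo
  label: string -> string, writer required; from label
  duration: int32 -> int32, writer required; from duration
  archived: bool -> bool, writer required; from archived
  geo.payload: bytes -> bytes, writer required; from geo.payload
  geo.title: float32 -> string, writer optional; from geo.title
  geo.price: float32 -> float32, writer optional; from geo.price
  leftover writer field: geo.id
  rule R2 violated at geo.id
  rule R3 violated at geo.title
  => 2 violation(s): forward is BREAKING for Order


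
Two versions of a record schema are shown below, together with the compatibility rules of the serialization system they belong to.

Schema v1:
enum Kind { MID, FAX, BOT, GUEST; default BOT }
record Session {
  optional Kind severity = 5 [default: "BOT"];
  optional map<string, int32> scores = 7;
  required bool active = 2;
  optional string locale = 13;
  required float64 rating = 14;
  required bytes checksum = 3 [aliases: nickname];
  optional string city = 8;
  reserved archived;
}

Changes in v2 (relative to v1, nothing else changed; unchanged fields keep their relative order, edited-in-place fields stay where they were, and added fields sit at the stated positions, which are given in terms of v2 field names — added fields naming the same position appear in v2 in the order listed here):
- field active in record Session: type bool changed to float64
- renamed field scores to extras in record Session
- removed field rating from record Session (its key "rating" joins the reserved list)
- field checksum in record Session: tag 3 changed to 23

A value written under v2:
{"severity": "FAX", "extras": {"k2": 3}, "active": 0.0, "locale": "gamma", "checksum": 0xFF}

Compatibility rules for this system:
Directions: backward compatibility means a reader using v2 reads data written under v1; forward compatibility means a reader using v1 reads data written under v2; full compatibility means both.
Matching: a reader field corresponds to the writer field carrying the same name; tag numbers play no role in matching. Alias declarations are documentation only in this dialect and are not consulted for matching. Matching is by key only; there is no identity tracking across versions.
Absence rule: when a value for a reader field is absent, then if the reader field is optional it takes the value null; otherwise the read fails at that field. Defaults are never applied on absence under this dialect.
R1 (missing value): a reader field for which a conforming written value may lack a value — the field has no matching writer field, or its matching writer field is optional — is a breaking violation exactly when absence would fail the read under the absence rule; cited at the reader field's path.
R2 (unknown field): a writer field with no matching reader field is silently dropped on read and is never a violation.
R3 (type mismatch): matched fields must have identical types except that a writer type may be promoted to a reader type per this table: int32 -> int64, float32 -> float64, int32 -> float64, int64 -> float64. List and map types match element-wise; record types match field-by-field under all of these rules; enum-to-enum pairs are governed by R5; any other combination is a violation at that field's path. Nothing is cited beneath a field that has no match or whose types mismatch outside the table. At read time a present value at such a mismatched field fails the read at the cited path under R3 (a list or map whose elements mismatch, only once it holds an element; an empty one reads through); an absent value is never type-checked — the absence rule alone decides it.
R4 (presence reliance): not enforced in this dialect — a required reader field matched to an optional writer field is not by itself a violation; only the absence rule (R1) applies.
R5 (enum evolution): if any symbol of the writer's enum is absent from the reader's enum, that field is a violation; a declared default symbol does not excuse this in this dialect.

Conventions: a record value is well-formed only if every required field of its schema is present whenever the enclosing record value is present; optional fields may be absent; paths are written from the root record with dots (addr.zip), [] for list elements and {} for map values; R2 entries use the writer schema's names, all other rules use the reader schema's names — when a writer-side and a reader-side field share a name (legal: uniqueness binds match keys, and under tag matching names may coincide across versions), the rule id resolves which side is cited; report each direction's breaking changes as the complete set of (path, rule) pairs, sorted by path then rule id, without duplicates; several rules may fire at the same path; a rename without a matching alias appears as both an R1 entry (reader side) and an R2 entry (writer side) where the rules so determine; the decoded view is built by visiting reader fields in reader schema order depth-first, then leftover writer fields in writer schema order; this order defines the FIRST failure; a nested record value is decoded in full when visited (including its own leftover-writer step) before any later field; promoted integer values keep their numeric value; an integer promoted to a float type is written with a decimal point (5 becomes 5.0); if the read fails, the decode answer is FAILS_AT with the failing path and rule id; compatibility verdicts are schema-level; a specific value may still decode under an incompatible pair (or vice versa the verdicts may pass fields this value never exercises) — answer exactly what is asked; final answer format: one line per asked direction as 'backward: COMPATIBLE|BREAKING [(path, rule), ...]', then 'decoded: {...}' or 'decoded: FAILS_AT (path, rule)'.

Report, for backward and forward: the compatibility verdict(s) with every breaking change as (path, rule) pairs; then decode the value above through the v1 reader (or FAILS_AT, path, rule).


each type pair in Session: writer, then reader
backward for Session (reader v2, writer v1):
  severity: Kind -> Kind, writer optional; from severity
  extras: no writer match
  active: bool -> float64, writer required; from active
  locale: string -> string, writer optional; from locale
  checksum: bytes -> bytes, writer required; from checksum
  city: string -> string, writer optional; from city
  writer scores: unknown to reader
  writer rating: unknown to reader
  R3 fires at active
  backward on Session therefore BREAKING (1)
forward for Session (reader v1, writer v2):
  severity: Kind -> Kind, writer optional; from severity
  scores: no writer match
  active: float64 -> bool, writer required; from active
  locale: string -> string, writer optional; from locale
  rating: no writer match
  checksum: bytes -> bytes, writer required; from checksum
  city: string -> string, writer optional; from city
  writer extras: unknown to reader
  R3 fires at active
  R1 fires at rating
  forward on Session therefore BREAKING (2)
decoding the Session value with the v1 reader:
  severity := "FAX"
  scores := null (missing; optional => null)
  read fails at active under R3
  => FAILS_AT (active, R3)

backward: BREAKING [(active, R3)]; forward: BREAKING [(active, R3), (rating, R1)]; decoded: FAILS_AT (active, R3)
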